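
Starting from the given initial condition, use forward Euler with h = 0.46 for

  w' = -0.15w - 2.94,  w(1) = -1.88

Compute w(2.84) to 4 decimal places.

-6.2874

Euler: w_{n+1} = w_n + h·f(x_n, w_n).
x=1.000000, w=-1.880000: f=-2.658000 → w ← -1.880000 + 0.46·(-2.658000) = -3.102680
x=1.460000, w=-3.102680: f=-2.474598 → w ← -3.102680 + 0.46·(-2.474598) = -4.240995
x=1.920000, w=-4.240995: f=-2.303851 → w ← -4.240995 + 0.46·(-2.303851) = -5.300766
x=2.380000, w=-5.300766: f=-2.144885 → w ← -5.300766 + 0.46·(-2.144885) = -6.287414
w(2.84) ≈ -6.2874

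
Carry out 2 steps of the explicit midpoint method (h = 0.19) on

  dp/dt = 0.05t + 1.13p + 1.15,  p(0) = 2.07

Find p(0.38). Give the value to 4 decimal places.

Midpoint: k1 = f(t_n, p_n); k2 = f(t_n + h/2, p_n + (h/2)·k1); p_{n+1} = p_n + h·k2.
t=0.000000, p=2.070000:
  k1 = f(0.000000, 2.070000) = 3.489100
  k2 = f(0.095000, 2.401464) = 3.868405
  p ← 2.070000 + 0.19·3.868405 = 2.804997
t=0.190000, p=2.804997:
  k1 = f(0.190000, 2.804997) = 4.329147
  k2 = f(0.285000, 3.216266) = 4.798630
  p ← 2.804997 + 0.19·4.798630 = 3.716737
p(0.38) ≈ 3.7167

3.7167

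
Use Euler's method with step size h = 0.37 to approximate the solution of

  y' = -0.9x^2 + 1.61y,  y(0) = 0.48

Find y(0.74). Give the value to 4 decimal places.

Euler: y_{n+1} = y_n + h·f(x_n, y_n).
x=0.000000, y=0.480000: f=0.772800 → y ← 0.480000 + 0.37·0.772800 = 0.765936
x=0.370000, y=0.765936: f=1.109947 → y ← 0.765936 + 0.37·1.109947 = 1.176616
y(0.74) ≈ 1.1766

1.1766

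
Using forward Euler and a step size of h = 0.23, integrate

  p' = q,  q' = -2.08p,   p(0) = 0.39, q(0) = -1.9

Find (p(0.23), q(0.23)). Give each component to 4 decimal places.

-0.0470, -2.0866

Euler on (p,q): p_{n+1} = p_n + h·p', q_{n+1} = q_n + h·q'.
0.000000: (0.390000, -1.900000); f=(-1.900000, -0.811200) → (-0.047000, -2.086576)
(p(0.23), q(0.23)) ≈ (-0.0470, -2.0866)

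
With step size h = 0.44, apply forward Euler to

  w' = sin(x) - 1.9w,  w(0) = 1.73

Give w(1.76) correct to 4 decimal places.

0.4881

Euler: w_{n+1} = w_n + h·f(x_n, w_n).
x=0.000000, w=1.730000: f=-3.287000 → w ← 1.730000 + 0.44·(-3.287000) = 0.283720
x=0.440000, w=0.283720: f=-0.113129 → w ← 0.283720 + 0.44·(-0.113129) = 0.233943
x=0.880000, w=0.233943: f=0.326246 → w ← 0.233943 + 0.44·0.326246 = 0.377492
x=1.320000, w=0.377492: f=0.251481 → w ← 0.377492 + 0.44·0.251481 = 0.488143
w(1.76) ≈ 0.4881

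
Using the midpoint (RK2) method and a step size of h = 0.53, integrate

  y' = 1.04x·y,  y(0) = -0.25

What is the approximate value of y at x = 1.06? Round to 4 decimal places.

-0.4304

Midpoint: k1 = f(x_n, y_n); k2 = f(x_n + h/2, y_n + (h/2)·k1); y_{n+1} = y_n + h·k2.
x=0.000000, y=-0.250000:
  k1 = f(0.000000, -0.250000) = 0.000000
  k2 = f(0.265000, -0.250000) = -0.068900
  y ← -0.250000 + 0.53·(-0.068900) = -0.286517
x=0.530000, y=-0.286517:
  k1 = f(0.530000, -0.286517) = -0.157928
  k2 = f(0.795000, -0.328368) = -0.271495
  y ← -0.286517 + 0.53·(-0.271495) = -0.430409
y(1.06) ≈ -0.4304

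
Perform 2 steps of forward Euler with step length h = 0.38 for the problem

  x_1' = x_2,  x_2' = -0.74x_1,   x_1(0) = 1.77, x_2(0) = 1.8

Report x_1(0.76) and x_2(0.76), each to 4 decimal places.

Euler on (x_1,x_2): x_1_{n+1} = x_1_n + h·x_1', x_2_{n+1} = x_2_n + h·x_2'.
0.000000: (1.770000, 1.800000); f=(1.800000, -1.309800) → (2.454000, 1.302276)
0.380000: (2.454000, 1.302276); f=(1.302276, -1.815960) → (2.948865, 0.612211)
(x_1(0.76), x_2(0.76)) ≈ (2.9489, 0.6122)

2.9489, 0.6122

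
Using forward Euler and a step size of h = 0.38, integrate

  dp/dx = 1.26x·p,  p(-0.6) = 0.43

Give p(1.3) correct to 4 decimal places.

0.5352

Euler: p_{n+1} = p_n + h·f(x_n, p_n).
x=-0.600000, p=0.430000: f=-0.325080 → p ← 0.430000 + 0.38·(-0.325080) = 0.306470
x=-0.220000, p=0.306470: f=-0.084953 → p ← 0.306470 + 0.38·(-0.084953) = 0.274187
x=0.160000, p=0.274187: f=0.055276 → p ← 0.274187 + 0.38·0.055276 = 0.295192
x=0.540000, p=0.295192: f=0.200849 → p ← 0.295192 + 0.38·0.200849 = 0.371515
x=0.920000, p=0.371515: f=0.430660 → p ← 0.371515 + 0.38·0.430660 = 0.535166
p(1.3) ≈ 0.5352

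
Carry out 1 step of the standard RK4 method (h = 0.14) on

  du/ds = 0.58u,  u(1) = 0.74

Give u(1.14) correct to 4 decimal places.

RK4: k1 = f(s_n, u_n); k2 = f(s_n + h/2, u_n + (h/2)·k1); k3 = f(s_n + h/2, u_n + (h/2)·k2); k4 = f(s_n + h, u_n + h·k3); u_{n+1} = u_n + (h/6)·(k1 + 2k2 + 2k3 + k4).
s=1.000000, u=0.740000:
  k1 = f(1.000000, 0.740000) = 0.429200
  k2 = f(1.070000, 0.770044) = 0.446626
  k3 = f(1.070000, 0.771264) = 0.447333
  k4 = f(1.140000, 0.802627) = 0.465523
  u ← 0.740000 + (0.14/6)·(k1 + 2k2 + 2k3 + k4) = 0.802595
u(1.14) ≈ 0.8026

0.8026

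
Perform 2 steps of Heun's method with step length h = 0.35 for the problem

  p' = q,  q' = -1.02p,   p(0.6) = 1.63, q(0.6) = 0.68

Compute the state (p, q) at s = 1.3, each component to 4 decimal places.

Heun on (p,q): k1 = f(s_n, state_n); k2 = f(s_n + h, state_n + h·k1); state_{n+1} = state_n + (h/2)·(k1 + k2).
0.600000: (1.630000, 0.680000)
  k1 = (0.680000, -1.662600)
  predictor → (1.868000, 0.098090)
  k2 = (0.098090, -1.905360)
  → (1.766166, 0.055607)
0.950000: (1.766166, 0.055607)
  k1 = (0.055607, -1.801489)
  predictor → (1.785628, -0.574914)
  k2 = (-0.574914, -1.821341)
  → (1.675287, -0.578388)
(p(1.3), q(1.3)) ≈ (1.6753, -0.5784)

1.6753, -0.5784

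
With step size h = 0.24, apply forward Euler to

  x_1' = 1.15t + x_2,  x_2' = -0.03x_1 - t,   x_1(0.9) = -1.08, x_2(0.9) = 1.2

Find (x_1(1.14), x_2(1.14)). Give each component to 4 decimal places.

Euler on (x_1,x_2): x_1_{n+1} = x_1_n + h·x_1', x_2_{n+1} = x_2_n + h·x_2'.
0.900000: (-1.080000, 1.200000); f=(2.235000, -0.867600) → (-0.543600, 0.991776)
(x_1(1.14), x_2(1.14)) ≈ (-0.5436, 0.9918)

-0.5436, 0.9918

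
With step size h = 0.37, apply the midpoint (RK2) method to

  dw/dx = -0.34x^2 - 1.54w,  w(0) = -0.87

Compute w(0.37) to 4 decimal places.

-0.5198

Midpoint: k1 = f(x_n, w_n); k2 = f(x_n + h/2, w_n + (h/2)·k1); w_{n+1} = w_n + h·k2.
x=0.000000, w=-0.870000:
  k1 = f(0.000000, -0.870000) = 1.339800
  k2 = f(0.185000, -0.622137) = 0.946454
  w ← -0.870000 + 0.37·0.946454 = -0.519812
w(0.37) ≈ -0.5198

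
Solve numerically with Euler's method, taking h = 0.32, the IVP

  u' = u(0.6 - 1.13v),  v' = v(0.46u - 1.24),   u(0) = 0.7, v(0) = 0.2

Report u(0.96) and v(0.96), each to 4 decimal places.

1.0331, 0.0746

Euler on (u,v): u_{n+1} = u_n + h·u', v_{n+1} = v_n + h·v'.
0.000000: (0.700000, 0.200000); f=(0.261800, -0.183600) → (0.783776, 0.141248)
0.320000: (0.783776, 0.141248); f=(0.345167, -0.124222) → (0.894229, 0.101497)
0.640000: (0.894229, 0.101497); f=(0.433977, -0.084106) → (1.033102, 0.074583)
(u(0.96), v(0.96)) ≈ (1.0331, 0.0746)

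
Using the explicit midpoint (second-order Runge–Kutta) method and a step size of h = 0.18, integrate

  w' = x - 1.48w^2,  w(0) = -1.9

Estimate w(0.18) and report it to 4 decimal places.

-3.3939

Midpoint: k1 = f(x_n, w_n); k2 = f(x_n + h/2, w_n + (h/2)·k1); w_{n+1} = w_n + h·k2.
x=0.000000, w=-1.900000:
  k1 = f(0.000000, -1.900000) = -5.342800
  k2 = f(0.090000, -2.380852) = -8.299315
  w ← -1.900000 + 0.18·(-8.299315) = -3.393877
w(0.18) ≈ -3.3939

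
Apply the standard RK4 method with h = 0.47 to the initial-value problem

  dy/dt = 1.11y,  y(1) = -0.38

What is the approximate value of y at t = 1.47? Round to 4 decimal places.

-0.6401

RK4: k1 = f(t_n, y_n); k2 = f(t_n + h/2, y_n + (h/2)·k1); k3 = f(t_n + h/2, y_n + (h/2)·k2); k4 = f(t_n + h, y_n + h·k3); y_{n+1} = y_n + (h/6)·(k1 + 2k2 + 2k3 + k4).
t=1.000000, y=-0.380000:
  k1 = f(1.000000, -0.380000) = -0.421800
  k2 = f(1.235000, -0.479123) = -0.531827
  k3 = f(1.235000, -0.504979) = -0.560527
  k4 = f(1.470000, -0.643448) = -0.714227
  y ← -0.380000 + (0.47/6)·(k1 + 2k2 + 2k3 + k4) = -0.640124
y(1.47) ≈ -0.6401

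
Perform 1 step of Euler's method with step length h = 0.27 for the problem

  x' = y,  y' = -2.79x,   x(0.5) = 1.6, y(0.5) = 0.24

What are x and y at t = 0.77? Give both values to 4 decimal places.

Euler on (x,y): x_{n+1} = x_n + h·x', y_{n+1} = y_n + h·y'.
0.500000: (1.600000, 0.240000); f=(0.240000, -4.464000) → (1.664800, -0.965280)
(x(0.77), y(0.77)) ≈ (1.6648, -0.9653)

1.6648, -0.9653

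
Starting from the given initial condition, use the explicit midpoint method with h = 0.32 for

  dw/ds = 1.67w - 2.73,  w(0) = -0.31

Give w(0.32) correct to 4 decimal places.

Midpoint: k1 = f(s_n, w_n); k2 = f(s_n + h/2, w_n + (h/2)·k1); w_{n+1} = w_n + h·k2.
s=0.000000, w=-0.310000:
  k1 = f(0.000000, -0.310000) = -3.247700
  k2 = f(0.160000, -0.829632) = -4.115485
  w ← -0.310000 + 0.32·(-4.115485) = -1.626955
w(0.32) ≈ -1.6270

-1.6270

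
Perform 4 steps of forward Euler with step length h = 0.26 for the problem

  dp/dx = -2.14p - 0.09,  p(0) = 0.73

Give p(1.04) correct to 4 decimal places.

-0.0122

Euler: p_{n+1} = p_n + h·f(x_n, p_n).
x=0.000000, p=0.730000: f=-1.652200 → p ← 0.730000 + 0.26·(-1.652200) = 0.300428
x=0.260000, p=0.300428: f=-0.732916 → p ← 0.300428 + 0.26·(-0.732916) = 0.109870
x=0.520000, p=0.109870: f=-0.325122 → p ← 0.109870 + 0.26·(-0.325122) = 0.025338
x=0.780000, p=0.025338: f=-0.144224 → p ← 0.025338 + 0.26·(-0.144224) = -0.012160
p(1.04) ≈ -0.0122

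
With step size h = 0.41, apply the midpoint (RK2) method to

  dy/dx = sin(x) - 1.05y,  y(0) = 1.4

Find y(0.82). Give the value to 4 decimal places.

Midpoint: k1 = f(x_n, y_n); k2 = f(x_n + h/2, y_n + (h/2)·k1); y_{n+1} = y_n + h·k2.
x=0.000000, y=1.400000:
  k1 = f(0.000000, 1.400000) = -1.470000
  k2 = f(0.205000, 1.098650) = -0.950015
  y ← 1.400000 + 0.41·(-0.950015) = 1.010494
x=0.410000, y=1.010494:
  k1 = f(0.410000, 1.010494) = -0.662409
  k2 = f(0.615000, 0.874700) = -0.341476
  y ← 1.010494 + 0.41·(-0.341476) = 0.870488
y(0.82) ≈ 0.8705

0.8705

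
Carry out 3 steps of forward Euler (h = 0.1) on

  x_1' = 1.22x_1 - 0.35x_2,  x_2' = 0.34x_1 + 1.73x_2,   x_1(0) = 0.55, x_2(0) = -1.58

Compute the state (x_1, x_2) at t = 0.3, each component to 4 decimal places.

Euler on (x_1,x_2): x_1_{n+1} = x_1_n + h·x_1', x_2_{n+1} = x_2_n + h·x_2'.
0.000000: (0.550000, -1.580000); f=(1.224000, -2.546400) → (0.672400, -1.834640)
0.100000: (0.672400, -1.834640); f=(1.462452, -2.945311) → (0.818645, -2.129171)
0.200000: (0.818645, -2.129171); f=(1.743957, -3.405127) → (0.993041, -2.469684)
(x_1(0.3), x_2(0.3)) ≈ (0.9930, -2.4697)

0.9930, -2.4697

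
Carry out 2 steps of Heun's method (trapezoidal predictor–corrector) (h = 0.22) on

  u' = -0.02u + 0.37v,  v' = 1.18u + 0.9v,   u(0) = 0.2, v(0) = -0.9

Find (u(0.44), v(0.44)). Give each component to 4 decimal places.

0.0280, -1.2532

Heun on (u,v): k1 = f(s_n, state_n); k2 = f(s_n + h, state_n + h·k1); state_{n+1} = state_n + (h/2)·(k1 + k2).
0.000000: (0.200000, -0.900000)
  k1 = (-0.337000, -0.574000)
  predictor → (0.125860, -1.026280)
  k2 = (-0.382241, -0.775137)
  → (0.120884, -1.048405)
0.220000: (0.120884, -1.048405)
  k1 = (-0.390328, -0.800922)
  predictor → (0.035011, -1.224608)
  k2 = (-0.453805, -1.060834)
  → (0.028029, -1.253198)
(u(0.44), v(0.44)) ≈ (0.0280, -1.2532)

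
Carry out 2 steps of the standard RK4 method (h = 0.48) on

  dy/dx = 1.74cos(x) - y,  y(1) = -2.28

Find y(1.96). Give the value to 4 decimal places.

RK4: k1 = f(x_n, y_n); k2 = f(x_n + h/2, y_n + (h/2)·k1); k3 = f(x_n + h/2, y_n + (h/2)·k2); k4 = f(x_n + h, y_n + h·k3); y_{n+1} = y_n + (h/6)·(k1 + 2k2 + 2k3 + k4).
x=1.000000, y=-2.280000:
  k1 = f(1.000000, -2.280000) = 3.220126
  k2 = f(1.240000, -1.507170) = 2.072315
  k3 = f(1.240000, -1.782644) = 2.347790
  k4 = f(1.480000, -1.153061) = 1.310829
  y ← -2.280000 + (0.48/6)·(k1 + 2k2 + 2k3 + k4) = -1.210307
x=1.480000, y=-1.210307:
  k1 = f(1.480000, -1.210307) = 1.368075
  k2 = f(1.720000, -0.881969) = 0.623316
  k3 = f(1.720000, -1.060711) = 0.802059
  k4 = f(1.960000, -0.825319) = 0.165073
  y ← -1.210307 + (0.48/6)·(k1 + 2k2 + 2k3 + k4) = -0.859595
y(1.96) ≈ -0.8596

-0.8596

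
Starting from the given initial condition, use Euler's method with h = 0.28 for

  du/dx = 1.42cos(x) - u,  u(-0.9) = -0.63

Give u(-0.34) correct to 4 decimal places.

Euler: u_{n+1} = u_n + h·f(x_n, u_n).
x=-0.900000, u=-0.630000: f=1.512686 → u ← -0.630000 + 0.28·1.512686 = -0.206448
x=-0.620000, u=-0.206448: f=1.362155 → u ← -0.206448 + 0.28·1.362155 = 0.174956
u(-0.34) ≈ 0.1750

0.1750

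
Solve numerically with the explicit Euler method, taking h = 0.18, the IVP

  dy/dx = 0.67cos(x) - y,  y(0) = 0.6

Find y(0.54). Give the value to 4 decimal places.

Euler: y_{n+1} = y_n + h·f(x_n, y_n).
x=0.000000, y=0.600000: f=0.070000 → y ← 0.600000 + 0.18·0.070000 = 0.612600
x=0.180000, y=0.612600: f=0.046575 → y ← 0.612600 + 0.18·0.046575 = 0.620984
x=0.360000, y=0.620984: f=0.006067 → y ← 0.620984 + 0.18·0.006067 = 0.622076
y(0.54) ≈ 0.6221

0.6221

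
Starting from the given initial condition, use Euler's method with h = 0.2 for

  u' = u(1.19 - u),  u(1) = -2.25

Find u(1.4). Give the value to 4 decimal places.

Euler: u_{n+1} = u_n + h·f(t_n, u_n).
t=1.000000, u=-2.250000: f=-7.740000 → u ← -2.250000 + 0.2·(-7.740000) = -3.798000
t=1.200000, u=-3.798000: f=-18.944424 → u ← -3.798000 + 0.2·(-18.944424) = -7.586885
u(1.4) ≈ -7.5869

-7.5869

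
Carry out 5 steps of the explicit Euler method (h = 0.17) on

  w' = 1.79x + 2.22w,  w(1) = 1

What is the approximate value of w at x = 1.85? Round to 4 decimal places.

Euler: w_{n+1} = w_n + h·f(x_n, w_n).
x=1.000000, w=1.000000: f=4.010000 → w ← 1.000000 + 0.17·4.010000 = 1.681700
x=1.170000, w=1.681700: f=5.827674 → w ← 1.681700 + 0.17·5.827674 = 2.672405
x=1.340000, w=2.672405: f=8.331338 → w ← 2.672405 + 0.17·8.331338 = 4.088732
x=1.510000, w=4.088732: f=11.779885 → w ← 4.088732 + 0.17·11.779885 = 6.091313
x=1.680000, w=6.091313: f=16.529914 → w ← 6.091313 + 0.17·16.529914 = 8.901398
w(1.85) ≈ 8.9014

8.9014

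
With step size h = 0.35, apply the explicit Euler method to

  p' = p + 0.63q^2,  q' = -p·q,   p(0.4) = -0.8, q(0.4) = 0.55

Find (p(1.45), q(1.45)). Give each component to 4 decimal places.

Euler on (p,q): p_{n+1} = p_n + h·p', q_{n+1} = q_n + h·q'.
0.400000: (-0.800000, 0.550000); f=(-0.609425, 0.440000) → (-1.013299, 0.704000)
0.750000: (-1.013299, 0.704000); f=(-0.701061, 0.713362) → (-1.258670, 0.953677)
1.100000: (-1.258670, 0.953677); f=(-0.685685, 1.200364) → (-1.498660, 1.373804)
(p(1.45), q(1.45)) ≈ (-1.4987, 1.3738)

-1.4987, 1.3738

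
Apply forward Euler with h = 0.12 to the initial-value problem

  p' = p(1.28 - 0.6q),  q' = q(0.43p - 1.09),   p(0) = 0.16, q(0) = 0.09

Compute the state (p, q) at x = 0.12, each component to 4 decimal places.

0.1835, 0.0790

Euler on (p,q): p_{n+1} = p_n + h·p', q_{n+1} = q_n + h·q'.
0.000000: (0.160000, 0.090000); f=(0.196160, -0.091908) → (0.183539, 0.078971)
(p(0.12), q(0.12)) ≈ (0.1835, 0.0790)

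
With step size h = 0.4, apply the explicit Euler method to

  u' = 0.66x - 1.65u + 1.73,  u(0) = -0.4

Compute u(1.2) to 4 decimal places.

1.2387

Euler: u_{n+1} = u_n + h·f(x_n, u_n).
x=0.000000, u=-0.400000: f=2.390000 → u ← -0.400000 + 0.4·2.390000 = 0.556000
x=0.400000, u=0.556000: f=1.076600 → u ← 0.556000 + 0.4·1.076600 = 0.986640
x=0.800000, u=0.986640: f=0.630044 → u ← 0.986640 + 0.4·0.630044 = 1.238658
u(1.2) ≈ 1.2387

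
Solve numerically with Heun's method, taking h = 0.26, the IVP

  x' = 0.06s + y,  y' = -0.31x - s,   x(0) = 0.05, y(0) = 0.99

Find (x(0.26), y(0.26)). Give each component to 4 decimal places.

0.3089, 0.9418

Heun on (x,y): k1 = f(s_n, state_n); k2 = f(s_n + h, state_n + h·k1); state_{n+1} = state_n + (h/2)·(k1 + k2).
0.000000: (0.050000, 0.990000)
  k1 = (0.990000, -0.015500)
  predictor → (0.307400, 0.985970)
  k2 = (1.001570, -0.355294)
  → (0.308904, 0.941797)
(x(0.26), y(0.26)) ≈ (0.3089, 0.9418)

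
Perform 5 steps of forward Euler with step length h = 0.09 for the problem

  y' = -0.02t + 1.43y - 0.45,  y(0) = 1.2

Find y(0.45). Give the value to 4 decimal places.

Euler: y_{n+1} = y_n + h·f(t_n, y_n).
t=0.000000, y=1.200000: f=1.266000 → y ← 1.200000 + 0.09·1.266000 = 1.313940
t=0.090000, y=1.313940: f=1.427134 → y ← 1.313940 + 0.09·1.427134 = 1.442382
t=0.180000, y=1.442382: f=1.609006 → y ← 1.442382 + 0.09·1.609006 = 1.587193
t=0.270000, y=1.587193: f=1.814285 → y ← 1.587193 + 0.09·1.814285 = 1.750478
t=0.360000, y=1.750478: f=2.045984 → y ← 1.750478 + 0.09·2.045984 = 1.934617
y(0.45) ≈ 1.9346

1.9346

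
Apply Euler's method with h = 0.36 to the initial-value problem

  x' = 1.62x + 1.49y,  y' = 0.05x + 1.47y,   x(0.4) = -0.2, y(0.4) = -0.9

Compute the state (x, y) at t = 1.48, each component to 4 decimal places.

-4.3151, -3.2849

Euler on (x,y): x_{n+1} = x_n + h·x', y_{n+1} = y_n + h·y'.
0.400000: (-0.200000, -0.900000); f=(-1.665000, -1.333000) → (-0.799400, -1.379880)
0.760000: (-0.799400, -1.379880); f=(-3.351049, -2.068394) → (-2.005778, -2.124502)
1.120000: (-2.005778, -2.124502); f=(-6.414867, -3.223306) → (-4.315130, -3.284892)
(x(1.48), y(1.48)) ≈ (-4.3151, -3.2849)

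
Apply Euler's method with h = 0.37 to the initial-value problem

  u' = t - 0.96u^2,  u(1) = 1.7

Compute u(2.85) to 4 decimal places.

1.6195

Euler: u_{n+1} = u_n + h·f(t_n, u_n).
t=1.000000, u=1.700000: f=-1.774400 → u ← 1.700000 + 0.37·(-1.774400) = 1.043472
t=1.370000, u=1.043472: f=0.324720 → u ← 1.043472 + 0.37·0.324720 = 1.163618
t=1.740000, u=1.163618: f=0.440153 → u ← 1.163618 + 0.37·0.440153 = 1.326475
t=2.110000, u=1.326475: f=0.420846 → u ← 1.326475 + 0.37·0.420846 = 1.482188
t=2.480000, u=1.482188: f=0.370994 → u ← 1.482188 + 0.37·0.370994 = 1.619456
u(2.85) ≈ 1.6195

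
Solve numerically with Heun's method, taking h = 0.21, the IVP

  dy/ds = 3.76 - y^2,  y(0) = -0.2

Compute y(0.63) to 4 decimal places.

1.5031

Heun: k1 = f(s_n, y_n); k2 = f(s_n + h, y_n + h·k1); y_{n+1} = y_n + (h/2)·(k1 + k2).
s=0.000000, y=-0.200000:
  k1 = f(0.000000, -0.200000) = 3.720000
  k2 = f(0.210000, 0.581200) = 3.422207
  y ← -0.200000 + (0.21/2)·(3.720000 + 3.422207) = 0.549932
s=0.210000, y=0.549932:
  k1 = f(0.210000, 0.549932) = 3.457575
  k2 = f(0.420000, 1.276022) = 2.131767
  y ← 0.549932 + (0.21/2)·(3.457575 + 2.131767) = 1.136813
s=0.420000, y=1.136813:
  k1 = f(0.420000, 1.136813) = 2.467657
  k2 = f(0.630000, 1.655021) = 1.020907
  y ← 1.136813 + (0.21/2)·(2.467657 + 1.020907) = 1.503112
y(0.63) ≈ 1.5031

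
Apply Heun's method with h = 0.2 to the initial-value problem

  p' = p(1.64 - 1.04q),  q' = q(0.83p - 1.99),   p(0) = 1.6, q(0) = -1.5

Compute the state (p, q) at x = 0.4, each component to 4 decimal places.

5.3295, -1.7801

Heun on (p,q): k1 = f(x_n, state_n); k2 = f(x_n + h, state_n + h·k1); state_{n+1} = state_n + (h/2)·(k1 + k2).
0.000000: (1.600000, -1.500000)
  k1 = (5.120000, 0.993000)
  predictor → (2.624000, -1.301400)
  k2 = (7.854829, -0.244559)
  → (2.897483, -1.425156)
0.200000: (2.897483, -1.425156)
  k1 = (9.046411, -0.591313)
  predictor → (4.706765, -1.543418)
  k2 = (15.274183, -2.958139)
  → (5.329542, -1.780101)
(p(0.4), q(0.4)) ≈ (5.3295, -1.7801)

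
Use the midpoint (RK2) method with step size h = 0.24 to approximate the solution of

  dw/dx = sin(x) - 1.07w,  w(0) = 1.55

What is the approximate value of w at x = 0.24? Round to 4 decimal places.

Midpoint: k1 = f(x_n, w_n); k2 = f(x_n + h/2, w_n + (h/2)·k1); w_{n+1} = w_n + h·k2.
x=0.000000, w=1.550000:
  k1 = f(0.000000, 1.550000) = -1.658500
  k2 = f(0.120000, 1.350980) = -1.325836
  w ← 1.550000 + 0.24·(-1.325836) = 1.231799
w(0.24) ≈ 1.2318

1.2318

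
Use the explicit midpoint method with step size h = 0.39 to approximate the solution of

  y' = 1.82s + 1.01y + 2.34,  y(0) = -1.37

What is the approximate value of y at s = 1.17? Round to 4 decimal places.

Midpoint: k1 = f(s_n, y_n); k2 = f(s_n + h/2, y_n + (h/2)·k1); y_{n+1} = y_n + h·k2.
s=0.000000, y=-1.370000:
  k1 = f(0.000000, -1.370000) = 0.956300
  k2 = f(0.195000, -1.183522) = 1.499543
  y ← -1.370000 + 0.39·1.499543 = -0.785178
s=0.390000, y=-0.785178:
  k1 = f(0.390000, -0.785178) = 2.256770
  k2 = f(0.585000, -0.345108) = 3.056141
  y ← -0.785178 + 0.39·3.056141 = 0.406717
s=0.780000, y=0.406717:
  k1 = f(0.780000, 0.406717) = 4.170384
  k2 = f(0.975000, 1.219942) = 5.346641
  y ← 0.406717 + 0.39·5.346641 = 2.491907
y(1.17) ≈ 2.4919

2.4919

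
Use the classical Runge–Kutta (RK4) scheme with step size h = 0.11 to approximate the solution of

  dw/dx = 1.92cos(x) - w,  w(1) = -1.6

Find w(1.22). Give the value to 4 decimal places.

-1.1171

RK4: k1 = f(x_n, w_n); k2 = f(x_n + h/2, w_n + (h/2)·k1); k3 = f(x_n + h/2, w_n + (h/2)·k2); k4 = f(x_n + h, w_n + h·k3); w_{n+1} = w_n + (h/6)·(k1 + 2k2 + 2k3 + k4).
x=1.000000, w=-1.600000:
  k1 = f(1.000000, -1.600000) = 2.637380
  k2 = f(1.055000, -1.454944) = 2.401941
  k3 = f(1.055000, -1.467893) = 2.414890
  k4 = f(1.110000, -1.334362) = 2.188112
  w ← -1.600000 + (0.11/6)·(k1 + 2k2 + 2k3 + k4) = -1.334915
x=1.110000, w=-1.334915:
  k1 = f(1.110000, -1.334915) = 2.188666
  k2 = f(1.165000, -1.214539) = 1.972460
  k3 = f(1.165000, -1.226430) = 1.984351
  k4 = f(1.220000, -1.116637) = 1.776437
  w ← -1.334915 + (0.11/6)·(k1 + 2k2 + 2k3 + k4) = -1.117139
w(1.22) ≈ -1.1171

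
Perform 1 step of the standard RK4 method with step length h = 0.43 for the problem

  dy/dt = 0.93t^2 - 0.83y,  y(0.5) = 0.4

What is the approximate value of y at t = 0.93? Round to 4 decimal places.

0.4633

RK4: k1 = f(t_n, y_n); k2 = f(t_n + h/2, y_n + (h/2)·k1); k3 = f(t_n + h/2, y_n + (h/2)·k2); k4 = f(t_n + h, y_n + h·k3); y_{n+1} = y_n + (h/6)·(k1 + 2k2 + 2k3 + k4).
t=0.500000, y=0.400000:
  k1 = f(0.500000, 0.400000) = -0.099500
  k2 = f(0.715000, 0.378608) = 0.161195
  k3 = f(0.715000, 0.434657) = 0.114674
  k4 = f(0.930000, 0.449310) = 0.431430
  y ← 0.400000 + (0.43/6)·(k1 + 2k2 + 2k3 + k4) = 0.463330
y(0.93) ≈ 0.4633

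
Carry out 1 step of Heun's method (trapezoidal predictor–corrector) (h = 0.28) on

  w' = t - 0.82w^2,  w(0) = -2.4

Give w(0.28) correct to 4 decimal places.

-4.6128

Heun: k1 = f(t_n, w_n); k2 = f(t_n + h, w_n + h·k1); w_{n+1} = w_n + (h/2)·(k1 + k2).
t=0.000000, w=-2.400000:
  k1 = f(0.000000, -2.400000) = -4.723200
  k2 = f(0.280000, -3.722496) = -11.082721
  w ← -2.400000 + (0.28/2)·(-4.723200 + (-11.082721)) = -4.612829
w(0.28) ≈ -4.6128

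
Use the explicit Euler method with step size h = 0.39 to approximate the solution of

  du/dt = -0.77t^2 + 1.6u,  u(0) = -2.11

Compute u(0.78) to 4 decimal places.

Euler: u_{n+1} = u_n + h·f(t_n, u_n).
t=0.000000, u=-2.110000: f=-3.376000 → u ← -2.110000 + 0.39·(-3.376000) = -3.426640
t=0.390000, u=-3.426640: f=-5.599741 → u ← -3.426640 + 0.39·(-5.599741) = -5.610539
u(0.78) ≈ -5.6105

-5.6105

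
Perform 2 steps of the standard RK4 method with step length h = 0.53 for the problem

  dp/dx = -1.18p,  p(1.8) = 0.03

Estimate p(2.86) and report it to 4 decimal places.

0.0086

RK4: k1 = f(x_n, p_n); k2 = f(x_n + h/2, p_n + (h/2)·k1); k3 = f(x_n + h/2, p_n + (h/2)·k2); k4 = f(x_n + h, p_n + h·k3); p_{n+1} = p_n + (h/6)·(k1 + 2k2 + 2k3 + k4).
x=1.800000, p=0.030000:
  k1 = f(1.800000, 0.030000) = -0.035400
  k2 = f(2.065000, 0.020619) = -0.024330
  k3 = f(2.065000, 0.023552) = -0.027792
  k4 = f(2.330000, 0.015270) = -0.018019
  p ← 0.030000 + (0.53/6)·(k1 + 2k2 + 2k3 + k4) = 0.016073
x=2.330000, p=0.016073:
  k1 = f(2.330000, 0.016073) = -0.018966
  k2 = f(2.595000, 0.011047) = -0.013035
  k3 = f(2.595000, 0.012619) = -0.014890
  k4 = f(2.860000, 0.008181) = -0.009654
  p ← 0.016073 + (0.53/6)·(k1 + 2k2 + 2k3 + k4) = 0.008611
p(2.86) ≈ 0.0086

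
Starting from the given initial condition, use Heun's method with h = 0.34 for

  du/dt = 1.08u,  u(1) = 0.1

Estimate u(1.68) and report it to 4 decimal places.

Heun: k1 = f(t_n, u_n); k2 = f(t_n + h, u_n + h·k1); u_{n+1} = u_n + (h/2)·(k1 + k2).
t=1.000000, u=0.100000:
  k1 = f(1.000000, 0.100000) = 0.108000
  k2 = f(1.340000, 0.136720) = 0.147658
  u ← 0.100000 + (0.34/2)·(0.108000 + 0.147658) = 0.143462
t=1.340000, u=0.143462:
  k1 = f(1.340000, 0.143462) = 0.154939
  k2 = f(1.680000, 0.196141) = 0.211832
  u ← 0.143462 + (0.34/2)·(0.154939 + 0.211832) = 0.205813
u(1.68) ≈ 0.2058

0.2058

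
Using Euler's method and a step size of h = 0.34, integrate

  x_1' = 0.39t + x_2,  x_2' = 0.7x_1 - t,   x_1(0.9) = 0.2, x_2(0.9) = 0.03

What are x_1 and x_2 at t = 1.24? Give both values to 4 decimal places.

0.3295, -0.2284

Euler on (x_1,x_2): x_1_{n+1} = x_1_n + h·x_1', x_2_{n+1} = x_2_n + h·x_2'.
0.900000: (0.200000, 0.030000); f=(0.381000, -0.760000) → (0.329540, -0.228400)
(x_1(1.24), x_2(1.24)) ≈ (0.3295, -0.2284)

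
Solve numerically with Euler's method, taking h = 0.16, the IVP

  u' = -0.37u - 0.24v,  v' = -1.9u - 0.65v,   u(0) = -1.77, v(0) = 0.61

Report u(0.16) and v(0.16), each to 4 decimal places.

-1.6886, 1.0846

Euler on (u,v): u_{n+1} = u_n + h·u', v_{n+1} = v_n + h·v'.
0.000000: (-1.770000, 0.610000); f=(0.508500, 2.966500) → (-1.688640, 1.084640)
(u(0.16), v(0.16)) ≈ (-1.6886, 1.0846)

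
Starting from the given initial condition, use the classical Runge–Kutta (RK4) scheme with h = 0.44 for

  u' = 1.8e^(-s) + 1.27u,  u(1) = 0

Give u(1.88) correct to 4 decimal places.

0.7707

RK4: k1 = f(s_n, u_n); k2 = f(s_n + h/2, u_n + (h/2)·k1); k3 = f(s_n + h/2, u_n + (h/2)·k2); k4 = f(s_n + h, u_n + h·k3); u_{n+1} = u_n + (h/6)·(k1 + 2k2 + 2k3 + k4).
s=1.000000, u=0.000000:
  k1 = f(1.000000, 0.000000) = 0.662183
  k2 = f(1.220000, 0.145680) = 0.716428
  k3 = f(1.220000, 0.157614) = 0.731584
  k4 = f(1.440000, 0.321897) = 0.835279
  u ← 0.000000 + (0.44/6)·(k1 + 2k2 + 2k3 + k4) = 0.322189
s=1.440000, u=0.322189:
  k1 = f(1.440000, 0.322189) = 0.835650
  k2 = f(1.660000, 0.506032) = 0.984911
  k3 = f(1.660000, 0.538869) = 1.026614
  k4 = f(1.880000, 0.773899) = 1.257514
  u ← 0.322189 + (0.44/6)·(k1 + 2k2 + 2k3 + k4) = 0.770712
u(1.88) ≈ 0.7707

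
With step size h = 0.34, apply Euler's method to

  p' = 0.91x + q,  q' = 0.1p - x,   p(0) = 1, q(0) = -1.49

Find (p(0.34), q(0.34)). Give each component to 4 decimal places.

Euler on (p,q): p_{n+1} = p_n + h·p', q_{n+1} = q_n + h·q'.
0.000000: (1.000000, -1.490000); f=(-1.490000, 0.100000) → (0.493400, -1.456000)
(p(0.34), q(0.34)) ≈ (0.4934, -1.4560)

0.4934, -1.4560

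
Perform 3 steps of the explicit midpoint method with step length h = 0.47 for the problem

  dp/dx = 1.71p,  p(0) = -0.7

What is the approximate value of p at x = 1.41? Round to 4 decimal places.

-6.7328

Midpoint: k1 = f(x_n, p_n); k2 = f(x_n + h/2, p_n + (h/2)·k1); p_{n+1} = p_n + h·k2.
x=0.000000, p=-0.700000:
  k1 = f(0.000000, -0.700000) = -1.197000
  k2 = f(0.235000, -0.981295) = -1.678014
  p ← -0.700000 + 0.47·(-1.678014) = -1.488667
x=0.470000, p=-1.488667:
  k1 = f(0.470000, -1.488667) = -2.545620
  k2 = f(0.705000, -2.086888) = -3.568578
  p ← -1.488667 + 0.47·(-3.568578) = -3.165898
x=0.940000, p=-3.165898:
  k1 = f(0.940000, -3.165898) = -5.413686
  k2 = f(1.175000, -4.438115) = -7.589176
  p ← -3.165898 + 0.47·(-7.589176) = -6.732811
p(1.41) ≈ -6.7328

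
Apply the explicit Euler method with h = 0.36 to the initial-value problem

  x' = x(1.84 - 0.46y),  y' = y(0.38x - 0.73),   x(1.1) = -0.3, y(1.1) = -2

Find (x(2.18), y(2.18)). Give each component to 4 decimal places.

-2.0532, -0.5314

Euler on (x,y): x_{n+1} = x_n + h·x', y_{n+1} = y_n + h·y'.
1.100000: (-0.300000, -2.000000); f=(-0.828000, 1.688000) → (-0.598080, -1.392320)
1.460000: (-0.598080, -1.392320); f=(-1.483518, 1.332827) → (-1.132146, -0.912502)
1.820000: (-1.132146, -0.912502); f=(-2.558369, 1.058700) → (-2.053159, -0.531371)
(x(2.18), y(2.18)) ≈ (-2.0532, -0.5314)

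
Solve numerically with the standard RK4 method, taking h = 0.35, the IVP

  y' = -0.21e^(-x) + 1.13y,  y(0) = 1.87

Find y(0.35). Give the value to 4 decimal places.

RK4: k1 = f(x_n, y_n); k2 = f(x_n + h/2, y_n + (h/2)·k1); k3 = f(x_n + h/2, y_n + (h/2)·k2); k4 = f(x_n + h, y_n + h·k3); y_{n+1} = y_n + (h/6)·(k1 + 2k2 + 2k3 + k4).
x=0.000000, y=1.870000:
  k1 = f(0.000000, 1.870000) = 1.903100
  k2 = f(0.175000, 2.203043) = 2.313152
  k3 = f(0.175000, 2.274802) = 2.394240
  k4 = f(0.350000, 2.707984) = 2.912037
  y ← 1.870000 + (0.35/6)·(k1 + 2k2 + 2k3 + k4) = 2.700079
y(0.35) ≈ 2.7001

2.7001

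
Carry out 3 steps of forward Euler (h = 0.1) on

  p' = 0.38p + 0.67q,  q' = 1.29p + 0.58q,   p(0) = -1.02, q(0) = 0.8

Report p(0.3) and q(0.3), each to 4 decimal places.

-0.9913, 0.5345

Euler on (p,q): p_{n+1} = p_n + h·p', q_{n+1} = q_n + h·q'.
0.000000: (-1.020000, 0.800000); f=(0.148400, -0.851800) → (-1.005160, 0.714820)
0.100000: (-1.005160, 0.714820); f=(0.096969, -0.882061) → (-0.995463, 0.626614)
0.200000: (-0.995463, 0.626614); f=(0.041555, -0.920711) → (-0.991308, 0.534543)
(p(0.3), q(0.3)) ≈ (-0.9913, 0.5345)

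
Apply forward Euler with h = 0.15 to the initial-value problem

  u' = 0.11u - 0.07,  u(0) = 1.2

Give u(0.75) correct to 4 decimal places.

1.2481

Euler: u_{n+1} = u_n + h·f(x_n, u_n).
x=0.000000, u=1.200000: f=0.062000 → u ← 1.200000 + 0.15·0.062000 = 1.209300
x=0.150000, u=1.209300: f=0.063023 → u ← 1.209300 + 0.15·0.063023 = 1.218753
x=0.300000, u=1.218753: f=0.064063 → u ← 1.218753 + 0.15·0.064063 = 1.228363
x=0.450000, u=1.228363: f=0.065120 → u ← 1.228363 + 0.15·0.065120 = 1.238131
x=0.600000, u=1.238131: f=0.066194 → u ← 1.238131 + 0.15·0.066194 = 1.248060
u(0.75) ≈ 1.2481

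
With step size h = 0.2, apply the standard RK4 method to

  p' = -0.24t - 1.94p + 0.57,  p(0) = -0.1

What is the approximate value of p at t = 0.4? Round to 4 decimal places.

RK4: k1 = f(t_n, p_n); k2 = f(t_n + h/2, p_n + (h/2)·k1); k3 = f(t_n + h/2, p_n + (h/2)·k2); k4 = f(t_n + h, p_n + h·k3); p_{n+1} = p_n + (h/6)·(k1 + 2k2 + 2k3 + k4).
t=0.000000, p=-0.100000:
  k1 = f(0.000000, -0.100000) = 0.764000
  k2 = f(0.100000, -0.023600) = 0.591784
  k3 = f(0.100000, -0.040822) = 0.625194
  k4 = f(0.200000, 0.025039) = 0.473425
  p ← -0.100000 + (0.2/6)·(k1 + 2k2 + 2k3 + k4) = 0.022379
t=0.200000, p=0.022379:
  k1 = f(0.200000, 0.022379) = 0.478584
  k2 = f(0.300000, 0.070238) = 0.361739
  k3 = f(0.300000, 0.058553) = 0.384407
  k4 = f(0.400000, 0.099261) = 0.281434
  p ← 0.022379 + (0.2/6)·(k1 + 2k2 + 2k3 + k4) = 0.097456
p(0.4) ≈ 0.0975

0.0975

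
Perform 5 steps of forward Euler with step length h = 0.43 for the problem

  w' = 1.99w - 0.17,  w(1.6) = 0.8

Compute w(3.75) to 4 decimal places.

Euler: w_{n+1} = w_n + h·f(x_n, w_n).
x=1.600000, w=0.800000: f=1.422000 → w ← 0.800000 + 0.43·1.422000 = 1.411460
x=2.030000, w=1.411460: f=2.638805 → w ← 1.411460 + 0.43·2.638805 = 2.546146
x=2.460000, w=2.546146: f=4.896831 → w ← 2.546146 + 0.43·4.896831 = 4.651784
x=2.890000, w=4.651784: f=9.087050 → w ← 4.651784 + 0.43·9.087050 = 8.559215
x=3.320000, w=8.559215: f=16.862838 → w ← 8.559215 + 0.43·16.862838 = 15.810235
w(3.75) ≈ 15.8102

15.8102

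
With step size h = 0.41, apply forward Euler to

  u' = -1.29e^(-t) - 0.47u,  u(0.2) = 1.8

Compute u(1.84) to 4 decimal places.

Euler: u_{n+1} = u_n + h·f(t_n, u_n).
t=0.200000, u=1.800000: f=-1.902163 → u ← 1.800000 + 0.41·(-1.902163) = 1.020113
t=0.610000, u=1.020113: f=-1.180376 → u ← 1.020113 + 0.41·(-1.180376) = 0.536159
t=1.020000, u=0.536159: f=-0.717162 → u ← 0.536159 + 0.41·(-0.717162) = 0.242123
t=1.430000, u=0.242123: f=-0.422506 → u ← 0.242123 + 0.41·(-0.422506) = 0.068895
u(1.84) ≈ 0.0689

0.0689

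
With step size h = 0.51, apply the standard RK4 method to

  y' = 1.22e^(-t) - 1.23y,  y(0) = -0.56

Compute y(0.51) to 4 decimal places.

0.0519

RK4: k1 = f(t_n, y_n); k2 = f(t_n + h/2, y_n + (h/2)·k1); k3 = f(t_n + h/2, y_n + (h/2)·k2); k4 = f(t_n + h, y_n + h·k3); y_{n+1} = y_n + (h/6)·(k1 + 2k2 + 2k3 + k4).
t=0.000000, y=-0.560000:
  k1 = f(0.000000, -0.560000) = 1.908800
  k2 = f(0.255000, -0.073256) = 1.035503
  k3 = f(0.255000, -0.295947) = 1.309413
  k4 = f(0.510000, 0.107800) = 0.600010
  y ← -0.560000 + (0.51/6)·(k1 + 2k2 + 2k3 + k4) = 0.051885
y(0.51) ≈ 0.0519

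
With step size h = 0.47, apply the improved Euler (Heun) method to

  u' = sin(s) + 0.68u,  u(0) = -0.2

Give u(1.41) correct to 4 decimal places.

Heun: k1 = f(s_n, u_n); k2 = f(s_n + h, u_n + h·k1); u_{n+1} = u_n + (h/2)·(k1 + k2).
s=0.000000, u=-0.200000:
  k1 = f(0.000000, -0.200000) = -0.136000
  k2 = f(0.470000, -0.263920) = 0.273421
  u ← -0.200000 + (0.47/2)·(-0.136000 + 0.273421) = -0.167706
s=0.470000, u=-0.167706:
  k1 = f(0.470000, -0.167706) = 0.338846
  k2 = f(0.940000, -0.008448) = 0.801813
  u ← -0.167706 + (0.47/2)·(0.338846 + 0.801813) = 0.100349
s=0.940000, u=0.100349:
  k1 = f(0.940000, 0.100349) = 0.875795
  k2 = f(1.410000, 0.511973) = 1.335241
  u ← 0.100349 + (0.47/2)·(0.875795 + 1.335241) = 0.619942
u(1.41) ≈ 0.6199

0.6199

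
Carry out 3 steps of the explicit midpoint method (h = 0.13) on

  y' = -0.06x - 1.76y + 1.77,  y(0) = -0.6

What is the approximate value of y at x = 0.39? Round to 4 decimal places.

Midpoint: k1 = f(x_n, y_n); k2 = f(x_n + h/2, y_n + (h/2)·k1); y_{n+1} = y_n + h·k2.
x=0.000000, y=-0.600000:
  k1 = f(0.000000, -0.600000) = 2.826000
  k2 = f(0.065000, -0.416310) = 2.498806
  y ← -0.600000 + 0.13·2.498806 = -0.275155
x=0.130000, y=-0.275155:
  k1 = f(0.130000, -0.275155) = 2.246473
  k2 = f(0.195000, -0.129135) = 1.985577
  y ← -0.275155 + 0.13·1.985577 = -0.017030
x=0.260000, y=-0.017030:
  k1 = f(0.260000, -0.017030) = 1.784373
  k2 = f(0.325000, 0.098954) = 1.576341
  y ← -0.017030 + 0.13·1.576341 = 0.187894
y(0.39) ≈ 0.1879

0.1879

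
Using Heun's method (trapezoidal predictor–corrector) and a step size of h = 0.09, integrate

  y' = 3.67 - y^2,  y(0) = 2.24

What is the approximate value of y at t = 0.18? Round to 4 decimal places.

2.0753

Heun: k1 = f(t_n, y_n); k2 = f(t_n + h, y_n + h·k1); y_{n+1} = y_n + (h/2)·(k1 + k2).
t=0.000000, y=2.240000:
  k1 = f(0.000000, 2.240000) = -1.347600
  k2 = f(0.090000, 2.118716) = -0.818957
  y ← 2.240000 + (0.09/2)·(-1.347600 + (-0.818957)) = 2.142505
t=0.090000, y=2.142505:
  k1 = f(0.090000, 2.142505) = -0.920327
  k2 = f(0.180000, 2.059675) = -0.572263
  y ← 2.142505 + (0.09/2)·(-0.920327 + (-0.572263)) = 2.075338
y(0.18) ≈ 2.0753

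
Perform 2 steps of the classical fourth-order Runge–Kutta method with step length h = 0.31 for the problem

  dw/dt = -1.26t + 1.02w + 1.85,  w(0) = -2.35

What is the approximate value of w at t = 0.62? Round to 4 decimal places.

-3.1254

RK4: k1 = f(t_n, w_n); k2 = f(t_n + h/2, w_n + (h/2)·k1); k3 = f(t_n + h/2, w_n + (h/2)·k2); k4 = f(t_n + h, w_n + h·k3); w_{n+1} = w_n + (h/6)·(k1 + 2k2 + 2k3 + k4).
t=0.000000, w=-2.350000:
  k1 = f(0.000000, -2.350000) = -0.547000
  k2 = f(0.155000, -2.434785) = -0.828781
  k3 = f(0.155000, -2.478461) = -0.873330
  k4 = f(0.310000, -2.620732) = -1.213747
  w ← -2.350000 + (0.31/6)·(k1 + 2k2 + 2k3 + k4) = -2.616857
t=0.310000, w=-2.616857:
  k1 = f(0.310000, -2.616857) = -1.209794
  k2 = f(0.465000, -2.804375) = -1.596362
  k3 = f(0.465000, -2.864293) = -1.657479
  k4 = f(0.620000, -3.130675) = -2.124489
  w ← -2.616857 + (0.31/6)·(k1 + 2k2 + 2k3 + k4) = -3.125358
w(0.62) ≈ -3.1254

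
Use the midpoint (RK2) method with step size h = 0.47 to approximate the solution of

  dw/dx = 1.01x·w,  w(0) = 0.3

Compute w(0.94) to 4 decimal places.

0.4575

Midpoint: k1 = f(x_n, w_n); k2 = f(x_n + h/2, w_n + (h/2)·k1); w_{n+1} = w_n + h·k2.
x=0.000000, w=0.300000:
  k1 = f(0.000000, 0.300000) = 0.000000
  k2 = f(0.235000, 0.300000) = 0.071205
  w ← 0.300000 + 0.47·0.071205 = 0.333466
x=0.470000, w=0.333466:
  k1 = f(0.470000, 0.333466) = 0.158296
  k2 = f(0.705000, 0.370666) = 0.263933
  w ← 0.333466 + 0.47·0.263933 = 0.457515
w(0.94) ≈ 0.4575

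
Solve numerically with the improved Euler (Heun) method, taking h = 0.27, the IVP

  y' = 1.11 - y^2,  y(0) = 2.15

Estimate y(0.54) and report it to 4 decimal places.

1.3730

Heun: k1 = f(t_n, y_n); k2 = f(t_n + h, y_n + h·k1); y_{n+1} = y_n + (h/2)·(k1 + k2).
t=0.000000, y=2.150000:
  k1 = f(0.000000, 2.150000) = -3.512500
  k2 = f(0.270000, 1.201625) = -0.333903
  y ← 2.150000 + (0.27/2)·(-3.512500 + (-0.333903)) = 1.630736
t=0.270000, y=1.630736:
  k1 = f(0.270000, 1.630736) = -1.549299
  k2 = f(0.540000, 1.212425) = -0.359974
  y ← 1.630736 + (0.27/2)·(-1.549299 + (-0.359974)) = 1.372984
y(0.54) ≈ 1.3730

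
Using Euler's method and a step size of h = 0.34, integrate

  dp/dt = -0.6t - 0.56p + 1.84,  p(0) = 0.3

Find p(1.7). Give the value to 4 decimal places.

1.6736

Euler: p_{n+1} = p_n + h·f(t_n, p_n).
t=0.000000, p=0.300000: f=1.672000 → p ← 0.300000 + 0.34·1.672000 = 0.868480
t=0.340000, p=0.868480: f=1.149651 → p ← 0.868480 + 0.34·1.149651 = 1.259361
t=0.680000, p=1.259361: f=0.726758 → p ← 1.259361 + 0.34·0.726758 = 1.506459
t=1.020000, p=1.506459: f=0.384383 → p ← 1.506459 + 0.34·0.384383 = 1.637149
t=1.360000, p=1.637149: f=0.107196 → p ← 1.637149 + 0.34·0.107196 = 1.673596
p(1.7) ≈ 1.6736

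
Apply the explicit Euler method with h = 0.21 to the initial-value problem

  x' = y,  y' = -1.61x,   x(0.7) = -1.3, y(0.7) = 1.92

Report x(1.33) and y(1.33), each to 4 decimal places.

0.1579, 2.7984

Euler on (x,y): x_{n+1} = x_n + h·x', y_{n+1} = y_n + h·y'.
0.700000: (-1.300000, 1.920000); f=(1.920000, 2.093000) → (-0.896800, 2.359530)
0.910000: (-0.896800, 2.359530); f=(2.359530, 1.443848) → (-0.401299, 2.662738)
1.120000: (-0.401299, 2.662738); f=(2.662738, 0.646091) → (0.157876, 2.798417)
(x(1.33), y(1.33)) ≈ (0.1579, 2.7984)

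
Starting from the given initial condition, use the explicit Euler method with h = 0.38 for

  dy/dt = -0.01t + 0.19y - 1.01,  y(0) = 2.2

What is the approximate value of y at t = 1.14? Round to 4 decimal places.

1.4708

Euler: y_{n+1} = y_n + h·f(t_n, y_n).
t=0.000000, y=2.200000: f=-0.592000 → y ← 2.200000 + 0.38·(-0.592000) = 1.975040
t=0.380000, y=1.975040: f=-0.638542 → y ← 1.975040 + 0.38·(-0.638542) = 1.732394
t=0.760000, y=1.732394: f=-0.688445 → y ← 1.732394 + 0.38·(-0.688445) = 1.470785
y(1.14) ≈ 1.4708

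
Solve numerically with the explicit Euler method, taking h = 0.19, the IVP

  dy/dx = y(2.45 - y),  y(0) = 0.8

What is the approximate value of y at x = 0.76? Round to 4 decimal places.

1.8697

Euler: y_{n+1} = y_n + h·f(x_n, y_n).
x=0.000000, y=0.800000: f=1.320000 → y ← 0.800000 + 0.19·1.320000 = 1.050800
x=0.190000, y=1.050800: f=1.470279 → y ← 1.050800 + 0.19·1.470279 = 1.330153
x=0.380000, y=1.330153: f=1.489568 → y ← 1.330153 + 0.19·1.489568 = 1.613171
x=0.570000, y=1.613171: f=1.349948 → y ← 1.613171 + 0.19·1.349948 = 1.869661
y(0.76) ≈ 1.8697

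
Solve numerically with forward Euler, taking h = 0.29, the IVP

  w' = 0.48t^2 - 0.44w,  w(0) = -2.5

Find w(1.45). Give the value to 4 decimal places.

-0.9407

Euler: w_{n+1} = w_n + h·f(t_n, w_n).
t=0.000000, w=-2.500000: f=1.100000 → w ← -2.500000 + 0.29·1.100000 = -2.181000
t=0.290000, w=-2.181000: f=1.000008 → w ← -2.181000 + 0.29·1.000008 = -1.890998
t=0.580000, w=-1.890998: f=0.993511 → w ← -1.890998 + 0.29·0.993511 = -1.602879
t=0.870000, w=-1.602879: f=1.068579 → w ← -1.602879 + 0.29·1.068579 = -1.292992
t=1.160000, w=-1.292992: f=1.214804 → w ← -1.292992 + 0.29·1.214804 = -0.940698
w(1.45) ≈ -0.9407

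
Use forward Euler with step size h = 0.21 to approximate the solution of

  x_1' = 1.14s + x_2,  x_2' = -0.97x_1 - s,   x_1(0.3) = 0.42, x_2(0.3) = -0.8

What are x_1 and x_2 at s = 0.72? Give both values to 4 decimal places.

0.2467, -1.1216

Euler on (x_1,x_2): x_1_{n+1} = x_1_n + h·x_1', x_2_{n+1} = x_2_n + h·x_2'.
0.300000: (0.420000, -0.800000); f=(-0.458000, -0.707400) → (0.323820, -0.948554)
0.510000: (0.323820, -0.948554); f=(-0.367154, -0.824105) → (0.246718, -1.121616)
(x_1(0.72), x_2(0.72)) ≈ (0.2467, -1.1216)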